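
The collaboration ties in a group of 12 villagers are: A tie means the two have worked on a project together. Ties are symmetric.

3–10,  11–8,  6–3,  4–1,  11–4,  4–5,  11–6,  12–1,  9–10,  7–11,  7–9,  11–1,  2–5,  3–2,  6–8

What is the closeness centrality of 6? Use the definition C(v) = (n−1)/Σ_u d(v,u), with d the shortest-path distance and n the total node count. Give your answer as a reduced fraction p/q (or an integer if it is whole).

1/2

Distances from 6: 1:2, 2:2, 3:1, 4:2, 5:3, 7:2, 8:1, 9:3, 10:2, 11:1, 12:3. Sum = 22.
n = 12, so closeness = 11/22 = 1/2.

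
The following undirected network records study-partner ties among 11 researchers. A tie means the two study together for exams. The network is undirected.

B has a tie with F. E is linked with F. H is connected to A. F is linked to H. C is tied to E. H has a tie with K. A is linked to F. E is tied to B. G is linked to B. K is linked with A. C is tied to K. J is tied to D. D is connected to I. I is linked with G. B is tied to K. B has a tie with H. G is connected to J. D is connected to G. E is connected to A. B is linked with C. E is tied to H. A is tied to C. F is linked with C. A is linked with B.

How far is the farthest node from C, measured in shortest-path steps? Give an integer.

3

Distances from C: A:1, B:1, D:3, E:1, F:1, G:2, H:2, I:3, J:3, K:1.
The largest is 3 (to I, D, and J), so the eccentricity of C is 3.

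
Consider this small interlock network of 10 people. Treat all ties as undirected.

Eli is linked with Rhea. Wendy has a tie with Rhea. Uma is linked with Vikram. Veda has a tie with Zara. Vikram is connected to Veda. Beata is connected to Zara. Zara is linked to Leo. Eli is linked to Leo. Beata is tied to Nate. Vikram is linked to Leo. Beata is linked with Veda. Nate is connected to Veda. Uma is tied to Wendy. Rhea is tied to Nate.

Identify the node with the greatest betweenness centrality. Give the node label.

Rhea

Unnormalized betweenness of each node: Beata:77/60, Eli:157/60, Leo:86/15, Nate:86/15, Rhea:461/60, Uma:41/15, Veda:197/30, Vikram:449/60, Wendy:7/3, Zara:17/6.
Rhea has the largest value, 461/60, making it the main broker — the node through which the most shortest paths run.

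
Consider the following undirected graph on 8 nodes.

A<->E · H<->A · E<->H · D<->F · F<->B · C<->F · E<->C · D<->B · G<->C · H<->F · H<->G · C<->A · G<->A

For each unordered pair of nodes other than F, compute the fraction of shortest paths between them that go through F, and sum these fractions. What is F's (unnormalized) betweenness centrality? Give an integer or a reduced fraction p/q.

41/4

Pairs whose geodesics pass through F — E–B: 2/2; E–D: 2/2; H–C: 1/4; H–B: 1; H–D: 1; C–B: 1; C–D: 1; A–B: 2/2; A–D: 2/2; G–B: 2/2; G–D: 2/2.
All other pairs contribute 0.
Summing the contributions gives betweenness(F) = 41/4.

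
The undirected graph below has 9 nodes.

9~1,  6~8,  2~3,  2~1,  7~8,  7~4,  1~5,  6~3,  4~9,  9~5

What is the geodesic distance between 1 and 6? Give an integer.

One shortest route is 1 – 2 – 3 – 6, which uses 3 edges, and at distance 2 from 1 we only reach {3, 4}, which does not include 6. So d(1,6) = 3.

3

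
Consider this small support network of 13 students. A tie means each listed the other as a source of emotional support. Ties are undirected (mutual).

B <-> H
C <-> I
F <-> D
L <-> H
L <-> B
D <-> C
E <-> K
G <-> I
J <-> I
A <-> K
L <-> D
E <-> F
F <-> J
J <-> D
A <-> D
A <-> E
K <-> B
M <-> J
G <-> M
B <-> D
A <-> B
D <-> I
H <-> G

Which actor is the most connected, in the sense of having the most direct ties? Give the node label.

D

Degrees — A:4, B:5, C:2, D:7, E:3, F:3, G:3, H:3, I:4, J:4, K:3, L:3, M:2.
The maximum is 7, attained only by D.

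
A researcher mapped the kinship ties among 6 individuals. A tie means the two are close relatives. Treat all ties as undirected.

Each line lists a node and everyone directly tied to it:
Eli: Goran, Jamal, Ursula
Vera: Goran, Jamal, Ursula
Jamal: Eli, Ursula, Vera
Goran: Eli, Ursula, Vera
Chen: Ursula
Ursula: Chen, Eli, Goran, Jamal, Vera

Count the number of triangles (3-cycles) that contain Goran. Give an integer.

2

Goran's neighbors: Eli, Ursula, and Vera.
Neighbor pairs that are themselves tied: Goran–Eli–Ursula; Goran–Ursula–Vera. Each forms one triangle with Goran, for 2 in total.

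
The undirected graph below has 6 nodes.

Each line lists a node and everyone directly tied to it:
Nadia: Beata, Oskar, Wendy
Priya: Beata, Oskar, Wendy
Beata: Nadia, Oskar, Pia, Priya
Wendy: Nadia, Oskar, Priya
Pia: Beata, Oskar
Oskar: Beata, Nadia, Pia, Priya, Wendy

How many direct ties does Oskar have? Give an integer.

5

Oskar is directly tied to Beata, Nadia, Pia, Priya, and Wendy. That is 5 neighbors, so the degree of Oskar is 5.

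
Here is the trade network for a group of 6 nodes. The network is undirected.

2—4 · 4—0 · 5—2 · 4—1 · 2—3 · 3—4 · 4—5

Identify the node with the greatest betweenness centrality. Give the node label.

4

Unnormalized betweenness of each node: 0:0, 1:0, 2:1/2, 3:0, 4:15/2, 5:0.
4 has the largest value, 15/2, making it the main broker — the node through which the most shortest paths run.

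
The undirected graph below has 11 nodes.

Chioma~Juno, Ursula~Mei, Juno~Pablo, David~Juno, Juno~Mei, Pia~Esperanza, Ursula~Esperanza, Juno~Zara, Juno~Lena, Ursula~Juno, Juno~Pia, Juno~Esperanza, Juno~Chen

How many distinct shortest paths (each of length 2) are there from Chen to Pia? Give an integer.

1

The shortest distance is 2, and the only length-2 path is Chen–Juno–Pia. So there is exactly 1 shortest path.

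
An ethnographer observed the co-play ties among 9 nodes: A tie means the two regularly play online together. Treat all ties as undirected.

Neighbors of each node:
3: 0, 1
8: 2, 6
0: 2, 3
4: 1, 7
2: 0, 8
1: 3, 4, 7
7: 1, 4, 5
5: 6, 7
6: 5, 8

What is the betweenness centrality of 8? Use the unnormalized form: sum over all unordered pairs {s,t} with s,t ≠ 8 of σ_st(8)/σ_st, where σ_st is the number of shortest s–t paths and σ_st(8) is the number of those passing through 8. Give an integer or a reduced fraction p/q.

9/2

Pairs whose geodesics pass through 8 — 7–2: 1/2; 3–6: 1/2; 0–6: 1; 0–5: 1/2; 2–6: 1; 2–5: 1.
All other pairs contribute 0.
Summing the contributions gives betweenness(8) = 9/2.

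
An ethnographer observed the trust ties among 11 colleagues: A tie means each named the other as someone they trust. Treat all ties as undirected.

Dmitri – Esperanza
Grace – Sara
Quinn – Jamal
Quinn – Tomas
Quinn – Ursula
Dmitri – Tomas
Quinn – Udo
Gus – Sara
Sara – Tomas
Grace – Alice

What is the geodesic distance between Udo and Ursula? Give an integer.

2

One shortest route is Udo – Quinn – Ursula, which uses 2 edges, and Udo and Ursula are not directly tied, so nothing shorter exists. So d(Udo,Ursula) = 2.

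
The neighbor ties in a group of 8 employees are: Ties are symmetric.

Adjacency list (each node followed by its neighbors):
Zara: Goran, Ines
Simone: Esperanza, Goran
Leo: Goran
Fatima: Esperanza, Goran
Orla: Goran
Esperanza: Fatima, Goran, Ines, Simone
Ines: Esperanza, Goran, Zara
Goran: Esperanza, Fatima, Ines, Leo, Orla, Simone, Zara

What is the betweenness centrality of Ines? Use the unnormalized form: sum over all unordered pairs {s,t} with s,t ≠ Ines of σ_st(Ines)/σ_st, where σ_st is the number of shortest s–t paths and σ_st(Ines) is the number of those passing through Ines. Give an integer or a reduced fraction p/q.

1/2

Pairs whose geodesics pass through Ines — Zara–Esperanza: 1/2.
All other pairs contribute 0.
Summing the contributions gives betweenness(Ines) = 1/2.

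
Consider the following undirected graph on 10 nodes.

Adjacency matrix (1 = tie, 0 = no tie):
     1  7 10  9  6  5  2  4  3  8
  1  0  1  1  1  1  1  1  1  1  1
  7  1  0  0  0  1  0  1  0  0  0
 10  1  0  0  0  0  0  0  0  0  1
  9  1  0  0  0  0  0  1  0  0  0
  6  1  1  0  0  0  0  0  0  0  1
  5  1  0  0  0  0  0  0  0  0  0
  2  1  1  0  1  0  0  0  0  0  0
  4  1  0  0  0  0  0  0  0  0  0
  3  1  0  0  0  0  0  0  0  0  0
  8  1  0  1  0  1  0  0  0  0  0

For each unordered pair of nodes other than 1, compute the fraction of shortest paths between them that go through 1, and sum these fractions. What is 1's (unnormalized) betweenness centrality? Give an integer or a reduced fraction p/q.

29

Pairs whose geodesics pass through 1 — 7–10: 1; 7–9: 1/2; 7–5: 1; 7–4: 1; 7–3: 1; 7–8: 1/2; 10–9: 1; 10–6: 1/2; 10–5: 1; 10–2: 1; 10–4: 1; 10–3: 1; 9–6: 1; 9–5: 1 … (+17 more pairs).
All other pairs contribute 0.
Summing the contributions gives betweenness(1) = 29.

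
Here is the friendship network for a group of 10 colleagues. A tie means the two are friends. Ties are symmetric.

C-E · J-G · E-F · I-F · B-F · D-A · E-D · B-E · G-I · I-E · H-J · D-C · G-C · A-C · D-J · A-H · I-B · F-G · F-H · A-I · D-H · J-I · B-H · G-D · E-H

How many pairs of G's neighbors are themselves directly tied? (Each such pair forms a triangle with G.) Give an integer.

G's neighbors: C, D, F, I, and J.
Neighbor pairs that are themselves tied: G–C–D; G–D–J; G–F–I; G–I–J. Each forms one triangle with G, for 4 in total.

4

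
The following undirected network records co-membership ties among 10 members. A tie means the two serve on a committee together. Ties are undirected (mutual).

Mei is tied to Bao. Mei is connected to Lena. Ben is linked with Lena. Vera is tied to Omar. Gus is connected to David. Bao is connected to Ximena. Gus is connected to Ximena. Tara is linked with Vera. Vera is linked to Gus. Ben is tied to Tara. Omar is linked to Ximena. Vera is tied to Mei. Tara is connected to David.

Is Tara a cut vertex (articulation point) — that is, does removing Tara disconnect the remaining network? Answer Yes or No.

Even without Tara, every remaining node can still reach every other (the residual graph is connected), so Tara is not a cut vertex.

No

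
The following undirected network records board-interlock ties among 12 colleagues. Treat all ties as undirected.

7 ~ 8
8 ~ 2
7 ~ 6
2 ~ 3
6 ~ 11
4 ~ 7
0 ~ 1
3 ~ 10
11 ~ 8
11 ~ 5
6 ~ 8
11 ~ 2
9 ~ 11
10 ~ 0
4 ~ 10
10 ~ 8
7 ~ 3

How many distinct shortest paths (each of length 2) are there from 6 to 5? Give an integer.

1

The shortest distance is 2, and the only length-2 path is 6–11–5. So there is exactly 1 shortest path.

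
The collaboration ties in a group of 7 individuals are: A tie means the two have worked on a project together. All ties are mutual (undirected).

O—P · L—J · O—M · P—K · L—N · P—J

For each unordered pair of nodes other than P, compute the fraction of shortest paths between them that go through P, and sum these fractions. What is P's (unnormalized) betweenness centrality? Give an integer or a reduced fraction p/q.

Pairs whose geodesics pass through P — K–J: 1; K–L: 1; K–M: 1; K–N: 1; K–O: 1; J–M: 1; J–O: 1; L–M: 1; L–O: 1; M–N: 1; N–O: 1.
All other pairs contribute 0.
Summing the contributions gives betweenness(P) = 11.

11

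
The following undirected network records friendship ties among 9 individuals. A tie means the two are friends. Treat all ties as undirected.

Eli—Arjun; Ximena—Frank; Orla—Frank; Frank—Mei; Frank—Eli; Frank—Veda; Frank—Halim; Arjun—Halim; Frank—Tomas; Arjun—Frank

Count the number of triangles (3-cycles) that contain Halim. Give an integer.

Halim's neighbors: Arjun and Frank.
Neighbor pairs that are themselves tied: Halim–Arjun–Frank. Each forms one triangle with Halim, for 1 in total.

1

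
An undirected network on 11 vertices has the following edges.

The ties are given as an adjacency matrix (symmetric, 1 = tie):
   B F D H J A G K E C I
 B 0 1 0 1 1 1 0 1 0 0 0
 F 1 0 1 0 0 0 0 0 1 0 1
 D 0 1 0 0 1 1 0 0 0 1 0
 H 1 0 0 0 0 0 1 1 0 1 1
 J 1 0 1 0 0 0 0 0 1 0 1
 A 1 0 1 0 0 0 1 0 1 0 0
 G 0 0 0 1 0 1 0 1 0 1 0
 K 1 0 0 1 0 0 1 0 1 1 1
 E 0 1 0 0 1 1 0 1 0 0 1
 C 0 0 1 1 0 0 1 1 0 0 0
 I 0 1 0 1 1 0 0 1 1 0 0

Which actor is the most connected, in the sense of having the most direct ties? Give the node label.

Degrees — A:4, B:5, C:4, D:4, E:5, F:4, G:4, H:5, I:5, J:4, K:6.
The maximum is 6, attained only by K.

K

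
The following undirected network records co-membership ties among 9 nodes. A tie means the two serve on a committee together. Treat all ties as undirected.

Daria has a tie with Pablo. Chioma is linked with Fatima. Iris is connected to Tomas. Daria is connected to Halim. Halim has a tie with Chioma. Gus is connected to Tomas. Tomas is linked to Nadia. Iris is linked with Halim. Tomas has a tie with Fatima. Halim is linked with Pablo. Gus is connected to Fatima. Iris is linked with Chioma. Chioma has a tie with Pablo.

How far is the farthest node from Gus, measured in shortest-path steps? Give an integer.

4

Distances from Gus: Chioma:2, Daria:4, Fatima:1, Halim:3, Iris:2, Nadia:2, Pablo:3, Tomas:1.
The largest is 4 (to Daria), so the eccentricity of Gus is 4.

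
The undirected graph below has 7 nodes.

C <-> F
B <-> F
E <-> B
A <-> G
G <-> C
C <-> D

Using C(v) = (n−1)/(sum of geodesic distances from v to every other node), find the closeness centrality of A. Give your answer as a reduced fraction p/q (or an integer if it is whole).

1/3

Distances from A: B:4, C:2, D:3, E:5, F:3, G:1. Sum = 18.
n = 7, so closeness = 6/18 = 1/3.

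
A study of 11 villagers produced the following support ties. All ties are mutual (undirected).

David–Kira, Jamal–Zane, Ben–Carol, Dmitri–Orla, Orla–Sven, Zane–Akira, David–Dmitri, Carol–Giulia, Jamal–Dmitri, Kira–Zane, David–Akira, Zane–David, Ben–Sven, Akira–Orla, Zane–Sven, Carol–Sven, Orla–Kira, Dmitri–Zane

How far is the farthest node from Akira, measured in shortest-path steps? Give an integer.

Distances from Akira: Ben:3, Carol:3, David:1, Dmitri:2, Giulia:4, Jamal:2, Kira:2, Orla:1, Sven:2, Zane:1.
The largest is 4 (to Giulia), so the eccentricity of Akira is 4.

4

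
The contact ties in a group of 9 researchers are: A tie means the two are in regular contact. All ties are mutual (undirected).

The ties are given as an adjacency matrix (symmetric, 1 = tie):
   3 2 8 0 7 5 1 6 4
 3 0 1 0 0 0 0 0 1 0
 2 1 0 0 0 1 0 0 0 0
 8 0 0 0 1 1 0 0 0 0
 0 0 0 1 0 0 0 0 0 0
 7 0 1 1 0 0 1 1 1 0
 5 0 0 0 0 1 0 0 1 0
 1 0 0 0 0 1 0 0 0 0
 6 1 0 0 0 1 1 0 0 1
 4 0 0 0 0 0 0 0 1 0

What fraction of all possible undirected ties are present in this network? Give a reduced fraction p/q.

There are 10 edges and 9 nodes, so the maximum possible is C(9,2) = 36.
Density = 10/36 = 5/18.

5/18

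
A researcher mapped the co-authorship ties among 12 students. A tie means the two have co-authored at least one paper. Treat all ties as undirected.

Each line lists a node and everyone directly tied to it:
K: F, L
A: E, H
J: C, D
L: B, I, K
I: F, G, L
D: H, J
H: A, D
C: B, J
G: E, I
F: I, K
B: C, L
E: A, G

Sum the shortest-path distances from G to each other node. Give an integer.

30

Distances from G: A:2, B:3, C:4, D:4, E:1, F:2, H:3, I:1, J:5, K:3, L:2.
Sum = 2 + 3 + 4 + 4 + 1 + 2 + 3 + 1 + 5 + 3 + 2 = 30.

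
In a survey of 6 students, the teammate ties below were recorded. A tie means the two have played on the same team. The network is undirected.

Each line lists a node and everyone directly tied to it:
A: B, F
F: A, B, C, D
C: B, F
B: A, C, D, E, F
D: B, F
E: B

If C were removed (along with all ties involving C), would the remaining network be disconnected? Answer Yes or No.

Even without C, every remaining node can still reach every other (the residual graph is connected), so C is not a cut vertex.

No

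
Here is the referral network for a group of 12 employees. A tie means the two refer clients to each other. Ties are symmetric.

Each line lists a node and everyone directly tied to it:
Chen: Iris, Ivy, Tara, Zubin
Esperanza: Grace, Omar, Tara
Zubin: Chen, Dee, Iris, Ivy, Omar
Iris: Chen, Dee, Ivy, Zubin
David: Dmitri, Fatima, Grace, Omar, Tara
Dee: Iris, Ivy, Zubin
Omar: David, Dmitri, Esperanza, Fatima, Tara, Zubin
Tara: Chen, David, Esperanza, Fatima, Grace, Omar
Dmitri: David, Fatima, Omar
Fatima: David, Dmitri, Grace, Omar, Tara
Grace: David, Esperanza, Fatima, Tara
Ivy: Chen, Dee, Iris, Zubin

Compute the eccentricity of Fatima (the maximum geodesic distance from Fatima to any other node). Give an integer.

Distances from Fatima: Chen:2, David:1, Dee:3, Dmitri:1, Esperanza:2, Grace:1, Iris:3, Ivy:3, Omar:1, Tara:1, Zubin:2.
The largest is 3 (to Iris, Ivy, and Dee), so the eccentricity of Fatima is 3.

3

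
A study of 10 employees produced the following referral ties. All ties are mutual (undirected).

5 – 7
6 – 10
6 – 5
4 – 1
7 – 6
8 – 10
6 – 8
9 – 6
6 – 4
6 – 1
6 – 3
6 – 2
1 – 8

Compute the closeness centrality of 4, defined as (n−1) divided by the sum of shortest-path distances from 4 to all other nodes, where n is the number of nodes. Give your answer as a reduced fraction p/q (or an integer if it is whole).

Distances from 4: 1:1, 2:2, 3:2, 5:2, 6:1, 7:2, 8:2, 9:2, 10:2. Sum = 16.
n = 10, so closeness = 9/16.

9/16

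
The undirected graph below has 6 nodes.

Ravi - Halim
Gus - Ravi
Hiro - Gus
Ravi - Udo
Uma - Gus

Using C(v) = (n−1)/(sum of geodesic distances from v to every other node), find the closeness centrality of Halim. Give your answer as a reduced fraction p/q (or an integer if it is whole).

Distances from Halim: Gus:2, Hiro:3, Ravi:1, Udo:2, Uma:3. Sum = 11.
n = 6, so closeness = 5/11.

5/11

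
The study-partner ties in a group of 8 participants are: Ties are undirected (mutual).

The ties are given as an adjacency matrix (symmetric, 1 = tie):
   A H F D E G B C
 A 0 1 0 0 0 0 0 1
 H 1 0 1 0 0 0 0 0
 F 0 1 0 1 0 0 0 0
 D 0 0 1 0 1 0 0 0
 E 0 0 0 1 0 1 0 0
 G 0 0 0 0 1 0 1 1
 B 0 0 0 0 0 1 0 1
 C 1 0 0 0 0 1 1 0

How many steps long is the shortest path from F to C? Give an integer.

3

One shortest route is F – H – A – C, which uses 3 edges, and at distance 2 from F we only reach {A, E}, which does not include C. So d(F,C) = 3.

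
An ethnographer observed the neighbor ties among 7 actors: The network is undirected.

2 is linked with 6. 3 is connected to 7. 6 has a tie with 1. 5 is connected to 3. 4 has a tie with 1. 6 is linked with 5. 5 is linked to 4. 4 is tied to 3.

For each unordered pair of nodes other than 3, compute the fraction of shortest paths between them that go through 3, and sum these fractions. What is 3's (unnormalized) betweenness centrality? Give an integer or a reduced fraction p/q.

5

Pairs whose geodesics pass through 3 — 6–7: 1; 2–7: 1; 5–7: 1; 7–1: 1; 7–4: 1.
All other pairs contribute 0.
Summing the contributions gives betweenness(3) = 5.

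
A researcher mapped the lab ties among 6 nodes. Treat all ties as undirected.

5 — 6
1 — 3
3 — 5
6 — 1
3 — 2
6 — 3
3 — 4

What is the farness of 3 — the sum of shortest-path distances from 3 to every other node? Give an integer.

5

Distances from 3: 1:1, 2:1, 4:1, 5:1, 6:1.
Sum = 1 + 1 + 1 + 1 + 1 = 5.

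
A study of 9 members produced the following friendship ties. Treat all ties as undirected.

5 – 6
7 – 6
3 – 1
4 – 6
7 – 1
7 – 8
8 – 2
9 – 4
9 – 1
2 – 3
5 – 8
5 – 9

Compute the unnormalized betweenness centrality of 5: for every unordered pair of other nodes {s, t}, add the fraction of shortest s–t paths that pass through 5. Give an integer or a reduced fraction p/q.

25/6

Pairs whose geodesics pass through 5 — 9–8: 1; 9–2: 1/2; 9–6: 1/2; 8–6: 1/2; 8–4: 2/3; 2–6: 1/2; 2–4: 2/4.
All other pairs contribute 0.
Summing the contributions gives betweenness(5) = 25/6.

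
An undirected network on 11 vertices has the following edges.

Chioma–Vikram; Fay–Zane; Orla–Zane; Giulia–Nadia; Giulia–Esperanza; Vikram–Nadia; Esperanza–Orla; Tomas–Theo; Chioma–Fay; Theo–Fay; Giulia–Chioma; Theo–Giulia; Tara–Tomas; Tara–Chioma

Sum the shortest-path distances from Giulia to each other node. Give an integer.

Distances from Giulia: Chioma:1, Esperanza:1, Fay:2, Nadia:1, Orla:2, Tara:2, Theo:1, Tomas:2, Vikram:2, Zane:3.
Sum = 1 + 1 + 2 + 1 + 2 + 2 + 1 + 2 + 2 + 3 = 17.

17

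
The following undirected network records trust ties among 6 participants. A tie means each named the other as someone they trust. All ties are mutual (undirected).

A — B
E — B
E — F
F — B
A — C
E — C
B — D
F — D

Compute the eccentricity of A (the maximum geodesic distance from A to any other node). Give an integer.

2

Distances from A: B:1, C:1, D:2, E:2, F:2.
The largest is 2 (to E, D, and F), so the eccentricity of A is 2.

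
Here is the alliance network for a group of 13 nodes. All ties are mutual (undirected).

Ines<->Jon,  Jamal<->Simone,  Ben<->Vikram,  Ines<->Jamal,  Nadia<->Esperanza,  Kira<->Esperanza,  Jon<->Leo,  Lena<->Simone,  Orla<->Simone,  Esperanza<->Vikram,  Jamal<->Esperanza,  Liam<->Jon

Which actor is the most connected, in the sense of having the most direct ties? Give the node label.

Esperanza

Degrees — Ben:1, Esperanza:4, Ines:2, Jamal:3, Jon:3, Kira:1, Lena:1, Leo:1, Liam:1, Nadia:1, Orla:1, Simone:3, Vikram:2.
The maximum is 4, attained only by Esperanza.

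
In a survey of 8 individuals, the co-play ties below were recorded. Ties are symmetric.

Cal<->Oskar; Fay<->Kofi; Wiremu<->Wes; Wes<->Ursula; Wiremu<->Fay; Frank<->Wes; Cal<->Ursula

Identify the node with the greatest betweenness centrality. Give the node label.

Wes

Unnormalized betweenness of each node: Cal:6, Fay:6, Frank:0, Kofi:0, Oskar:0, Ursula:10, Wes:15, Wiremu:10.
Wes has the largest value, 15, making it the main broker — the node through which the most shortest paths run.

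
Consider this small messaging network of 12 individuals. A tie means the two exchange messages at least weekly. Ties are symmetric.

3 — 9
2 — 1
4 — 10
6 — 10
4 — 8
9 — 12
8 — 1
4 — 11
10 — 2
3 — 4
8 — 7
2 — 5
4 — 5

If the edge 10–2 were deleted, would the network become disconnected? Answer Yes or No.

Even without that edge, 10 still reaches 2 via 10 – 4 – 5 – 2, so the network stays connected. Not a bridge.

No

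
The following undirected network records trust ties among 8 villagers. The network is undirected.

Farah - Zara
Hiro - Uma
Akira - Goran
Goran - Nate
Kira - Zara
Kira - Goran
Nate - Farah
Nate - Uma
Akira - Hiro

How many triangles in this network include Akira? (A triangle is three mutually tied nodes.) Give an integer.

0

Akira's neighbors are Goran and Hiro, but none of them are tied to each other, so no triangle contains Akira.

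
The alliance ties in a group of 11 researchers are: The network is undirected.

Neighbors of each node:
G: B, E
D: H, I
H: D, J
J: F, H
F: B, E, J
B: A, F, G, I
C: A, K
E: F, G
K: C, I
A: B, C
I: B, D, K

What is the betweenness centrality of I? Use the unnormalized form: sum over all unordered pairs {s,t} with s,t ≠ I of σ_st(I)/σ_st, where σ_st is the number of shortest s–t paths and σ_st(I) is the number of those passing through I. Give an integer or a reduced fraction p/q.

Pairs whose geodesics pass through I — A–H: 1/2; A–D: 1; B–H: 1/2; B–D: 1; B–K: 1; G–H: 1/3; G–D: 1; G–K: 1; E–D: 2/3; E–K: 2/2; F–D: 1/2; F–K: 1; J–K: 2/2; H–K: 1 … (+3 more pairs).
All other pairs contribute 0.
Summing the contributions gives betweenness(I) = 29/2.

29/2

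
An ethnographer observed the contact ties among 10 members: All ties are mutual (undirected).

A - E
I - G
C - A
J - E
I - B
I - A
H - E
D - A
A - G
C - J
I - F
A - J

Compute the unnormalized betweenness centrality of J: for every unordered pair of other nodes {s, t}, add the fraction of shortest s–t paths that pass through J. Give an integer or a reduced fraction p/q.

Pairs whose geodesics pass through J — C–H: 1/2; C–E: 1/2.
All other pairs contribute 0.
Summing the contributions gives betweenness(J) = 1.

1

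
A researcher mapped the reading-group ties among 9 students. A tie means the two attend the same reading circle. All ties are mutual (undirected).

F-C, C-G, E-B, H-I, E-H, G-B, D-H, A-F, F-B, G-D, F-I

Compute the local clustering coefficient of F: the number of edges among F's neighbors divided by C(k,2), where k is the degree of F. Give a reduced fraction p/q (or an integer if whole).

0

F's neighbors: A, B, C, and I (k = 4).
Possible neighbor pairs: C(4,2) = 6. Edges among them: none → e = 0.
Clustering(F) = 0/6 = 0.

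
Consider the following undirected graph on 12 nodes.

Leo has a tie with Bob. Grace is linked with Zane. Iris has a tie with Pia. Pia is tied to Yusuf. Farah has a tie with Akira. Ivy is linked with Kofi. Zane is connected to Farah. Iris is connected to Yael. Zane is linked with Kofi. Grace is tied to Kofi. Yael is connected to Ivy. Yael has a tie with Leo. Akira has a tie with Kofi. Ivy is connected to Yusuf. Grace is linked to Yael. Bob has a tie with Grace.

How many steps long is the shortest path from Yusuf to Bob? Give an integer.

4

One shortest route is Yusuf – Ivy – Kofi – Grace – Bob, which uses 4 edges, and at distance 3 from Yusuf we only reach {Akira, Grace, Leo, Zane}, which does not include Bob. So d(Yusuf,Bob) = 4.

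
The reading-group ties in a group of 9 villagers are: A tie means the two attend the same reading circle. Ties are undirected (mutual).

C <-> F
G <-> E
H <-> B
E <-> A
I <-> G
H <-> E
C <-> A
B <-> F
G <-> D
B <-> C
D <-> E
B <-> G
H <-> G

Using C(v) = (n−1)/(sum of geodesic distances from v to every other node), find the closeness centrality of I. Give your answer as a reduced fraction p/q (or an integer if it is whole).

Distances from I: A:3, B:2, C:3, D:2, E:2, F:3, G:1, H:2. Sum = 18.
n = 9, so closeness = 8/18 = 4/9.

4/9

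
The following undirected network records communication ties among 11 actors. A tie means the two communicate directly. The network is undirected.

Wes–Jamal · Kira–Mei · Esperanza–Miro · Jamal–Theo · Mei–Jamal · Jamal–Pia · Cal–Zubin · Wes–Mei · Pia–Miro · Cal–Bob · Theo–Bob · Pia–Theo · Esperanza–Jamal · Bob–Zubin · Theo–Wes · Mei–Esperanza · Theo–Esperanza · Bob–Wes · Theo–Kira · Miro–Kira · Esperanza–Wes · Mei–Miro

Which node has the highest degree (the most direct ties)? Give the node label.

Degrees — Bob:4, Cal:2, Esperanza:5, Jamal:5, Kira:3, Mei:5, Miro:4, Pia:3, Theo:6, Wes:5, Zubin:2.
The maximum is 6, attained only by Theo.

Theo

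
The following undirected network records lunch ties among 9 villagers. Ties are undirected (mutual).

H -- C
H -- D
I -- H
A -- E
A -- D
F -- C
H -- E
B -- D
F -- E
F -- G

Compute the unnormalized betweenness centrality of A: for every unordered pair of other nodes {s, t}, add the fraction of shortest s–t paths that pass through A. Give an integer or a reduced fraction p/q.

7/3

Pairs whose geodesics pass through A — E–D: 1/2; E–B: 1/2; D–F: 1/3; D–G: 1/3; F–B: 1/3; B–G: 1/3.
All other pairs contribute 0.
Summing the contributions gives betweenness(A) = 7/3.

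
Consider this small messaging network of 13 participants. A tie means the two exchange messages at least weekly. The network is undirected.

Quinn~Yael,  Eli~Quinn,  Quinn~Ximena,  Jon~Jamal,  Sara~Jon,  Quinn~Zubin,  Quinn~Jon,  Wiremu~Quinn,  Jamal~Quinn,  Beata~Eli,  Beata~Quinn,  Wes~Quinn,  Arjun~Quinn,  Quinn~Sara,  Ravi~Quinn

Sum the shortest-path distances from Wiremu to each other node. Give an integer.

23

Distances from Wiremu: Arjun:2, Beata:2, Eli:2, Jamal:2, Jon:2, Quinn:1, Ravi:2, Sara:2, Wes:2, Ximena:2, Yael:2, Zubin:2.
Sum = 2 + 2 + 2 + 2 + 2 + 1 + 2 + 2 + 2 + 2 + 2 + 2 = 23.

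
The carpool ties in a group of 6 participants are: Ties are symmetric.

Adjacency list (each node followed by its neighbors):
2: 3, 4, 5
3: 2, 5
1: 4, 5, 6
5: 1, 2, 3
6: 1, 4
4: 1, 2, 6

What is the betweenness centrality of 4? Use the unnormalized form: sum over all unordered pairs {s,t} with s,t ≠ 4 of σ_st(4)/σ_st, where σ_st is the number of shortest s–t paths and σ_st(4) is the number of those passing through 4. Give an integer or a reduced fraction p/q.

2

Pairs whose geodesics pass through 4 — 1–2: 1/2; 6–3: 1/2; 6–2: 1.
All other pairs contribute 0.
Summing the contributions gives betweenness(4) = 2.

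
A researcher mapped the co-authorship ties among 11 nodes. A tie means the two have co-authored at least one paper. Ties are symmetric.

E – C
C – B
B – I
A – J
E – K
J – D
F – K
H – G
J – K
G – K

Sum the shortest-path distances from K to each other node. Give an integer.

Distances from K: A:2, B:3, C:2, D:2, E:1, F:1, G:1, H:2, I:4, J:1.
Sum = 2 + 3 + 2 + 2 + 1 + 1 + 1 + 2 + 4 + 1 = 19.

19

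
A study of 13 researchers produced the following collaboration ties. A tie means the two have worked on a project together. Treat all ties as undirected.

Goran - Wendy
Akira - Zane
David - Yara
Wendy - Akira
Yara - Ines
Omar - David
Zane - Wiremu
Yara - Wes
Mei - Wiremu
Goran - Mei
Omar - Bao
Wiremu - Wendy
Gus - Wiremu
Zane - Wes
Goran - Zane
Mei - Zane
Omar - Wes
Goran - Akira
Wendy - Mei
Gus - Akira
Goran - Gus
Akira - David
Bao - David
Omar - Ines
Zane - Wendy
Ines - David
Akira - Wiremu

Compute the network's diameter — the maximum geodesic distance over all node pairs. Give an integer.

Eccentricity of each node (its greatest distance to any other): Akira:2, Bao:4, David:3, Goran:3, Gus:3, Ines:4, Mei:4, Omar:3, Wendy:3, Wes:3, Wiremu:3, Yara:3, Zane:3.
The maximum eccentricity is 4, realized for instance by the pair Mei–Bao via Mei – Zane – Akira – David – Bao. So the diameter is 4.

4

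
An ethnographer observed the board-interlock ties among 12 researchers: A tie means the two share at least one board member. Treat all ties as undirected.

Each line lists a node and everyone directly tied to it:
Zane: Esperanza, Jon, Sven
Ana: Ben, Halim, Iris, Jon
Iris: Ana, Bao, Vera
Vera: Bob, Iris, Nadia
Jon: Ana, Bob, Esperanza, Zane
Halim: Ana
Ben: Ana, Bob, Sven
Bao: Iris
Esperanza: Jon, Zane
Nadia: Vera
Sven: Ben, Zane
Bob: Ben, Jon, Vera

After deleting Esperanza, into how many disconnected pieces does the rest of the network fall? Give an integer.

Esperanza's neighbors (Jon and Zane) remain reachable from one another through other ties, so the rest of the network stays in one piece.

1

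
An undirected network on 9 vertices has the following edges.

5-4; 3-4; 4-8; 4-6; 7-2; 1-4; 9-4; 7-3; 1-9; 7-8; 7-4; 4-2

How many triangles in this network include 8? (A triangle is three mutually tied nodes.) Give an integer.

1

8's neighbors: 4 and 7.
Neighbor pairs that are themselves tied: 8–4–7. Each forms one triangle with 8, for 1 in total.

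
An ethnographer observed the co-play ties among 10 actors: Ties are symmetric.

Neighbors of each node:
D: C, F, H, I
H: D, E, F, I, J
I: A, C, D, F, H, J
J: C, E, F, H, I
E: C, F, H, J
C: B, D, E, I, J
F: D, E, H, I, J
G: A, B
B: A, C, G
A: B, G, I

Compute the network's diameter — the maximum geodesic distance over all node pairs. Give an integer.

Eccentricity of each node (its greatest distance to any other): A:3, B:3, C:2, D:3, E:3, F:3, G:3, H:3, I:2, J:3.
The maximum eccentricity is 3, realized for instance by the pair G–F via G – A – I – F. So the diameter is 3.

3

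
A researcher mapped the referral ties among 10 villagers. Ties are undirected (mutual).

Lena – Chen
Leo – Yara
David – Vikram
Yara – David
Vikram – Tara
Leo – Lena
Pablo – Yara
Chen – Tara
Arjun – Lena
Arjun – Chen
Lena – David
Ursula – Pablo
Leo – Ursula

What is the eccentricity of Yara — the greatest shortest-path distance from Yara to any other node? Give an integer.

3

Distances from Yara: Arjun:3, Chen:3, David:1, Lena:2, Leo:1, Pablo:1, Tara:3, Ursula:2, Vikram:2.
The largest is 3 (to Arjun, Chen, and Tara), so the eccentricity of Yara is 3.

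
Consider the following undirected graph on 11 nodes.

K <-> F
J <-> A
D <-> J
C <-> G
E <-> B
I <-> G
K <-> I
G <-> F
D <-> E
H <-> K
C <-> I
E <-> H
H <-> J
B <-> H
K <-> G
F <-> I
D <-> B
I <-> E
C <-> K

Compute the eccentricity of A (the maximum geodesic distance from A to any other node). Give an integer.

Distances from A: B:3, C:4, D:2, E:3, F:4, G:4, H:2, I:4, J:1, K:3.
The largest is 4 (to I, F, G, and C), so the eccentricity of A is 4.

4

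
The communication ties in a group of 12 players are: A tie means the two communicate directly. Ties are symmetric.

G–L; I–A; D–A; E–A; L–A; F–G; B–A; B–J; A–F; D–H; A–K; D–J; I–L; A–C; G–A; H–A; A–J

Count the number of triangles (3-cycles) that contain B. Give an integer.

B's neighbors: A and J.
Neighbor pairs that are themselves tied: B–A–J. Each forms one triangle with B, for 1 in total.

1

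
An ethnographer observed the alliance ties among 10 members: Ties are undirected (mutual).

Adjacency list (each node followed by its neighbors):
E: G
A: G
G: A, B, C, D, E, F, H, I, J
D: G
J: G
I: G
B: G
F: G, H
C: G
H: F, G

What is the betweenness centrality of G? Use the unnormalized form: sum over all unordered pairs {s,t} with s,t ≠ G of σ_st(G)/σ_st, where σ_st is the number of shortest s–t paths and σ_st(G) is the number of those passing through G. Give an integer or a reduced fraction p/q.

35

Pairs whose geodesics pass through G — D–H: 1; D–E: 1; D–J: 1; D–A: 1; D–B: 1; D–F: 1; D–C: 1; D–I: 1; H–E: 1; H–J: 1; H–A: 1; H–B: 1; H–C: 1; H–I: 1 … (+21 more pairs).
All other pairs contribute 0.
Summing the contributions gives betweenness(G) = 35.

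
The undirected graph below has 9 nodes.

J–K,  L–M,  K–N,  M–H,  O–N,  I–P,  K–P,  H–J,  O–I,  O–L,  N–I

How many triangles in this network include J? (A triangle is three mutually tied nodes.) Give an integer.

J's neighbors are H and K, but none of them are tied to each other, so no triangle contains J.

0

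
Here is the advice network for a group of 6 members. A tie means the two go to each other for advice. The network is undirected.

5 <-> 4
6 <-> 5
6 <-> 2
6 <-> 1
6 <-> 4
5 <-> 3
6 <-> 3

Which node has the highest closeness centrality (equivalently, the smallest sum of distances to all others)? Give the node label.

6

Farness (sum of distances to all others) for each node — 1:9, 2:9, 3:8, 4:8, 5:7, 6:5.
The smallest farness is 5, for 6, so 6 has the highest closeness.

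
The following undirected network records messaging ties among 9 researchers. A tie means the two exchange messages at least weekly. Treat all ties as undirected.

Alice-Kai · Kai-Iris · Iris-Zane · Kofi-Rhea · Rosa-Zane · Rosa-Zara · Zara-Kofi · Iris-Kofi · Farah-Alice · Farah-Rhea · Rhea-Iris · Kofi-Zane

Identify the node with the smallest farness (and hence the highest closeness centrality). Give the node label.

Iris

Farness (sum of distances to all others) for each node — Alice:20, Farah:18, Iris:12, Kai:16, Kofi:13, Rhea:14, Rosa:20, Zane:15, Zara:18.
The smallest farness is 12, for Iris, so Iris has the highest closeness.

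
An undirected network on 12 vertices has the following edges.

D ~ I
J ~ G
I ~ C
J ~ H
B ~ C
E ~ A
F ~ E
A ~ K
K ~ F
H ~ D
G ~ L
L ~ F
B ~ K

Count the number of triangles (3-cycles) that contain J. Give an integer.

0

J's neighbors are G and H, but none of them are tied to each other, so no triangle contains J.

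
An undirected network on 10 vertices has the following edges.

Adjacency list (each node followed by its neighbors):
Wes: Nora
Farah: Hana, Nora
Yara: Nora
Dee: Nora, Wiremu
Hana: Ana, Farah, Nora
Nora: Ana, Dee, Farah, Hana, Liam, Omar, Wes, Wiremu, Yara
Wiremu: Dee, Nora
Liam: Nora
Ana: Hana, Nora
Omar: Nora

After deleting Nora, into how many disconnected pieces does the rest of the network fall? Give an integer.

Without Nora, the remaining ties split the others into: {Omar}; {Ana, Farah, Hana}; {Yara}; {Dee, Wiremu}; {Liam}; {Wes}.
That's 6 separate components.

6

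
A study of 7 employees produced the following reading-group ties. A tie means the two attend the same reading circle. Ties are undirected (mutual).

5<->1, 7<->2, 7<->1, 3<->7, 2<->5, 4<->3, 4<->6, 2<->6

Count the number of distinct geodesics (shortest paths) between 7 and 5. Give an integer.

The shortest distance is 2. The length-2 paths are: 7–2–5; 7–1–5.
That gives 2 distinct shortest paths.

2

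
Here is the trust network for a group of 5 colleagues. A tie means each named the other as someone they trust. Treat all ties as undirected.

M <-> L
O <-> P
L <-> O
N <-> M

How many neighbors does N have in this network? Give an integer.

1

N is directly tied to M. That is 1 neighbor, so the degree of N is 1.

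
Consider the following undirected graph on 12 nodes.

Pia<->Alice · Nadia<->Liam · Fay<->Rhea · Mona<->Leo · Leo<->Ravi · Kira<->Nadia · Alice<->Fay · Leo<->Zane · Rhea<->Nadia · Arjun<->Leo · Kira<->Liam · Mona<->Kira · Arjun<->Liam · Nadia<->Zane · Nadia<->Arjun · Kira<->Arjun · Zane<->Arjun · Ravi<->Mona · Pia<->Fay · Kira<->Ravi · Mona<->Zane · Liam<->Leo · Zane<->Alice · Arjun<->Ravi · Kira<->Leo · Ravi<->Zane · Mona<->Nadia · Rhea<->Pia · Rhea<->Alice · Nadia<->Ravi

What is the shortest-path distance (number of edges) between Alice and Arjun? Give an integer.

2

One shortest route is Alice – Zane – Arjun, which uses 2 edges, and Alice and Arjun are not directly tied, so nothing shorter exists. So d(Alice,Arjun) = 2.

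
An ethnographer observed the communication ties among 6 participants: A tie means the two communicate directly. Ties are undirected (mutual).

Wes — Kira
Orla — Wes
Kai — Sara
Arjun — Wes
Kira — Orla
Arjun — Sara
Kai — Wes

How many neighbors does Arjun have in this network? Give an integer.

2

Arjun is directly tied to Sara and Wes. That is 2 neighbors, so the degree of Arjun is 2.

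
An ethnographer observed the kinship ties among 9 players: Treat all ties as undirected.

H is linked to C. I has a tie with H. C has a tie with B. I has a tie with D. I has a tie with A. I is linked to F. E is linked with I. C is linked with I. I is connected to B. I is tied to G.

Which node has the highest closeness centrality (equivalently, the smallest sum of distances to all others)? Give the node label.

Farness (sum of distances to all others) for each node — A:15, B:14, C:13, D:15, E:15, F:15, G:15, H:14, I:8.
The smallest farness is 8, for I, so I has the highest closeness.

I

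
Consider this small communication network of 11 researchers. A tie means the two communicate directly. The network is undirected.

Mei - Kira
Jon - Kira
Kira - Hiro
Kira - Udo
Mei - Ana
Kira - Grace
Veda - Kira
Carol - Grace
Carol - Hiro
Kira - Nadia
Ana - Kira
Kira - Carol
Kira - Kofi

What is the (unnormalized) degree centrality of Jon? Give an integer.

1

Jon is directly tied to Kira. That is 1 neighbor, so the degree of Jon is 1.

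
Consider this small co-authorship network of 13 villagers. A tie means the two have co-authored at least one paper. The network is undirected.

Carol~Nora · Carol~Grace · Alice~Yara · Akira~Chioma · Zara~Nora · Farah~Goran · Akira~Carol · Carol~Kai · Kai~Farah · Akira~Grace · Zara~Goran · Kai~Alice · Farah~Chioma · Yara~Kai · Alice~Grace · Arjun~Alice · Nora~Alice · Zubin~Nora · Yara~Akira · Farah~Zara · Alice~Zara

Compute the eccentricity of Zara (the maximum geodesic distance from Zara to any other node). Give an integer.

3

Distances from Zara: Akira:3, Alice:1, Arjun:2, Carol:2, Chioma:2, Farah:1, Goran:1, Grace:2, Kai:2, Nora:1, Yara:2, Zubin:2.
The largest is 3 (to Akira), so the eccentricity of Zara is 3.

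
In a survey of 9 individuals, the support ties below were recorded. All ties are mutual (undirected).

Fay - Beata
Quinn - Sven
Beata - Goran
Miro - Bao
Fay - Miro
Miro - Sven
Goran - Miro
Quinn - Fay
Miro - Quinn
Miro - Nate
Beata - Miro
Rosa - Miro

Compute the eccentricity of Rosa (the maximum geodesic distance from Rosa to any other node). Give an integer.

Distances from Rosa: Bao:2, Beata:2, Fay:2, Goran:2, Miro:1, Nate:2, Quinn:2, Sven:2.
The largest is 2 (to Fay, Sven, Nate, Goran, Quinn, Beata, and Bao), so the eccentricity of Rosa is 2.

2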